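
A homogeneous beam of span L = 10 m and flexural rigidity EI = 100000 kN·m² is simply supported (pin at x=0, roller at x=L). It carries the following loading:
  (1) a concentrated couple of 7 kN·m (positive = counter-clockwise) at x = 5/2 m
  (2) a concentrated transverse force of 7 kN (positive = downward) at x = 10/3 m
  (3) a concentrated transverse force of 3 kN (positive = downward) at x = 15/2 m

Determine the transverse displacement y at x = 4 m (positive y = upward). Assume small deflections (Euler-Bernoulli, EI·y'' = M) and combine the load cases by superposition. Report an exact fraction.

Load 1 — applied couple M₀=7 kN·m at a=5/2 m (b=L-a=15/2):
  y_1 = (M₀x³/(6L)-M₀(x-a)²/2+C₁x)/EI  [x>a] with C₁=M₀(3b²-L²)/(6L)=385/48 = (7·4³/(6·10)-7·(4-(5/2))²/2+(385/48)·4)/100000 = 1267/4000000 m
Load 2 — point force P=7 kN at a=10/3 m (b=L-a=20/3):
  y_2 = -Pa(L-x)(2Lx-a²-x²)/(6LEI)  [x>a] = -7·(10/3)·(10-4)·(2·10·4-(10/3)²-4²)/(6·10·100000) = -833/675000 m
Load 3 — point force P=3 kN at a=15/2 m (b=L-a=5/2):
  y_3 = -Pbx(L²-b²-x²)/(6LEI)  [x≤a] = -3·(5/2)·4·(10²-(5/2)²-4²)/(6·10·100000) = -311/800000 m
Superposition: y = Σ y_i = -551/421875 m ≈ -0.001306 m

y(4) = -551/421875 m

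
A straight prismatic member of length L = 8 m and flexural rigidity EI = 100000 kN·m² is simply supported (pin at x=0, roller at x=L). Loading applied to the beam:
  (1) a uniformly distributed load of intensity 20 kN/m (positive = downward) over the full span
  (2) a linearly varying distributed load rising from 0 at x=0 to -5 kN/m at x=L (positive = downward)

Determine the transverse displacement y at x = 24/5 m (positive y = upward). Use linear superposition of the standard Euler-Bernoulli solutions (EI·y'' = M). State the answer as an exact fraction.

Load 1 — uniform load w=20 kN/m over full span:
  y_1 = -wx(L³-2Lx²+x³)/(24EI) = -20·(24/5)·(8³-2·8·(24/5)²+(24/5)³)/(24·100000) = -3968/390625 m
Load 2 — triangular load w₀=-5 kN/m (0→w₀ over full span):
  y_2 = -w₀x(7L⁴-10L²x²+3x⁴)/(360LEI) = -(-5)·(24/5)·(7·8⁴-10·8²·(24/5)²+3·(24/5)⁴)/(360·8·100000) = 37888/29296875 m
Superposition: y = Σ y_i = -259712/29296875 m ≈ -0.008865 m

y(24/5) = -259712/29296875 m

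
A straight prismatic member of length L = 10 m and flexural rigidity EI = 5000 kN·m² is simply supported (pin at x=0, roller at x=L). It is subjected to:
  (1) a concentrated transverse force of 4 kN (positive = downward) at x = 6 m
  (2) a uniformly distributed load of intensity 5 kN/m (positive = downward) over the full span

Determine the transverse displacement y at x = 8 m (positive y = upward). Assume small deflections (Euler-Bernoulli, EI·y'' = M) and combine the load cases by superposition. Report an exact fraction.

Load 1 — point force P=4 kN at a=6 m (b=L-a=4):
  y_1 = -Pa(L-x)(2Lx-a²-x²)/(6LEI)  [x>a] = -4·6·(10-8)·(2·10·8-6²-8²)/(6·10·5000) = -6/625 m
Load 2 — uniform load w=5 kN/m over full span:
  y_2 = -wx(L³-2Lx²+x³)/(24EI) = -5·8·(10³-2·10·8²+8³)/(24·5000) = -29/375 m
Superposition: y = Σ y_i = -163/1875 m ≈ -0.086933 m

y(8) = -163/1875 m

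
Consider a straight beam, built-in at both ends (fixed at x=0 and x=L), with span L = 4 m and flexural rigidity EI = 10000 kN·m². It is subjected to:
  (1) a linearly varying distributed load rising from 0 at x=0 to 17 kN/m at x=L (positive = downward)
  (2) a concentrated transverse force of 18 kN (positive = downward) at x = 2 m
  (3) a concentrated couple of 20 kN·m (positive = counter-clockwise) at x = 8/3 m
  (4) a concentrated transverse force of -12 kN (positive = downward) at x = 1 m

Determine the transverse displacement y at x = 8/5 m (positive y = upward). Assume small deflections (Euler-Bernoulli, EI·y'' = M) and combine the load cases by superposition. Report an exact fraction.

y(8/5) = -858637/703125000 m

Load 1 — triangular load w₀=17 kN/m (0→w₀ over full span):
  y_1 = -w₀x²(L-x)²(x+2L)/(120LEI) = -17·(8/5)²·(4-(8/5))²·((8/5)+2·4)/(120·4·10000) = -4896/9765625 m
Load 2 — point force P=18 kN at a=2 m (b=L-a=2):
  y_2 = -Pb²x²(3aL-(3a+b)x)/(6L³EI)  [x≤a] = -18·2²·(8/5)²·(3·2·4-(3·2+2)·(8/5))/(6·4³·10000) = -42/78125 m
Load 3 — applied couple M₀=20 kN·m at a=8/3 m (b=L-a=4/3):
  y_3 = (R_Ax³/6 - M_Ax²/2)/EI  [x≤a] with R_A=20/3, M_A=20/3 = ((20/3)·(8/5)³/6 - (20/3)·(8/5)²/2)/10000 = -56/140625 m
Load 4 — point force P=-12 kN at a=1 m (b=L-a=3):
  y_4 = -Pa²(L-x)²(3bL-(3b+a)(L-x))/(6L³EI)  [x>a] = -(-12)·1²·(4-(8/5))²·(3·3·4-(3·3+1)·(4-(8/5)))/(6·4³·10000) = 27/125000 m
Superposition: y = Σ y_i = -858637/703125000 m ≈ -0.001221 m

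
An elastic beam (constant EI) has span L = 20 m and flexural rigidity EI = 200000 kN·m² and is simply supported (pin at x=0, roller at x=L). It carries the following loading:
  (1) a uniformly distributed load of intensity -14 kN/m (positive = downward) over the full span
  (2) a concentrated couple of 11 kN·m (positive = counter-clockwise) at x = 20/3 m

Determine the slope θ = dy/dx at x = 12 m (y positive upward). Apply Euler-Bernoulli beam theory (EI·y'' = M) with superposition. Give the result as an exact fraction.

Load 1 — uniform load w=-14 kN/m over full span:
  θ_1 = -w(L³-6Lx²+4x³)/(24EI) = -(-14)·(20³-6·20·12²+4·12³)/(24·200000) = -259/37500 rad
Load 2 — applied couple M₀=11 kN·m at a=20/3 m (b=L-a=40/3):
  θ_2 = (M₀x²/(2L)-M₀(x-a)+C₁)/EI  [x>a] with C₁=M₀(3b²-L²)/(6L)=110/9 = (11·12²/(2·20)-11·(12-(20/3))+(110/9))/200000 = -77/2250000 rad
Superposition: θ = Σ θ_i = -15617/2250000 rad ≈ -0.006941 rad

θ(12) = -15617/2250000 rad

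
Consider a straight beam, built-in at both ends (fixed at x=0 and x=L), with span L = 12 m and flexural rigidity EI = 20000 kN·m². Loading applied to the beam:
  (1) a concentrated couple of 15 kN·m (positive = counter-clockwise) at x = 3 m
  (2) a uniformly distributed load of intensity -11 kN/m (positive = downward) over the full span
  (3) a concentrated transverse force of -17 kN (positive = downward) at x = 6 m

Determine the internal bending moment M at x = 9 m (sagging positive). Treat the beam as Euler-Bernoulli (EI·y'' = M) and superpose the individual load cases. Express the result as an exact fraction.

M(9) = -513/32 kN·m

Load 1 — applied couple M₀=15 kN·m at a=3 m (b=L-a=9):
  M_1 = R_Ax - M_A - M₀  [x>a] with R_A=45/32, M_A=-45/16 = (45/32)·9 - (-45/16) - 15 = 15/32 kN·m
Load 2 — uniform load w=-11 kN/m over full span:
  M_2 = wLx/2 - wL²/12 - wx²/2 = (-11)·12·9/2 - (-11)·12²/12 - (-11)·9²/2 = -33/2 kN·m
Load 3 — point force P=-17 kN at a=6 m (b=L-a=6):
  M_3 = Pa²(a+3b)(L-x)/L³ - Pa²b/L²  [x>a] = (-17)·6²·(6+3·6)·(12-9)/12³ - (-17)·6²·6/12² = 0 kN·m
Superposition: M = Σ M_i = -513/32 kN·m ≈ -16.031250 kN·m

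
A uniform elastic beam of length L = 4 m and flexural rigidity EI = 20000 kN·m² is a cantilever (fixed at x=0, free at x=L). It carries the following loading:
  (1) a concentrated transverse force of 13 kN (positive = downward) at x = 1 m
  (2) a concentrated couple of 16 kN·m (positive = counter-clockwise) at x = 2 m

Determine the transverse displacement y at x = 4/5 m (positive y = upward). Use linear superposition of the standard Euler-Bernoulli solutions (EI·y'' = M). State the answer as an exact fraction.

Load 1 — point force P=13 kN at a=1 m (b=L-a=3):
  y_1 = -Px²(3a-x)/(6EI)  [x≤a] = -13·(4/5)²·(3·1-(4/5))/(6·20000) = -143/937500 m
Load 2 — applied couple M₀=16 kN·m at a=2 m (b=L-a=2):
  y_2 = M₀x²/(2EI)  [x≤a] = 16·(4/5)²/(2·20000) = 4/15625 m
Superposition: y = Σ y_i = 97/937500 m ≈ 0.000103 m

y(4/5) = 97/937500 m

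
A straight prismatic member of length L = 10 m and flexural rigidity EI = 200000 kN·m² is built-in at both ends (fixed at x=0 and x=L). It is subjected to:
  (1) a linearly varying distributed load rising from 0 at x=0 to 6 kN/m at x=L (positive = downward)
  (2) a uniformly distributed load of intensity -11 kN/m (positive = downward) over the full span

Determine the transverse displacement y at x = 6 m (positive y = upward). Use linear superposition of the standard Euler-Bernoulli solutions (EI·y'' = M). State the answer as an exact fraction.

Load 1 — triangular load w₀=6 kN/m (0→w₀ over full span):
  y_1 = -w₀x²(L-x)²(x+2L)/(120LEI) = -6·6²·(10-6)²·(6+2·10)/(120·10·200000) = -117/312500 m
Load 2 — uniform load w=-11 kN/m over full span:
  y_2 = -wx²(L-x)²/(24EI) = -(-11)·6²·(10-6)²/(24·200000) = 33/25000 m
Superposition: y = Σ y_i = 591/625000 m ≈ 0.000946 m

y(6) = 591/625000 m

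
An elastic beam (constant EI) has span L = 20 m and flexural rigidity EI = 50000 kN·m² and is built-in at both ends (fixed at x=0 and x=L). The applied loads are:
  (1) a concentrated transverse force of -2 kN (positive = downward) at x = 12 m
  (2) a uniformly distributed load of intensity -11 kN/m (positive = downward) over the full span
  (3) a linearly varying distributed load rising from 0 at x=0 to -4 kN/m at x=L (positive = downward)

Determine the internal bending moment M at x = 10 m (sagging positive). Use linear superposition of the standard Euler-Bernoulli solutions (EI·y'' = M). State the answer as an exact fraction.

M(10) = -3298/15 kN·m

Load 1 — point force P=-2 kN at a=12 m (b=L-a=8):
  M_1 = Pb²(3a+b)x/L³ - Pab²/L²  [x≤a] = (-2)·8²·(3·12+8)·10/20³ - (-2)·12·8²/20² = -16/5 kN·m
Load 2 — uniform load w=-11 kN/m over full span:
  M_2 = wLx/2 - wL²/12 - wx²/2 = (-11)·20·10/2 - (-11)·20²/12 - (-11)·10²/2 = -550/3 kN·m
Load 3 — triangular load w₀=-4 kN/m (0→w₀ over full span):
  M_3 = 3w₀Lx/20 - w₀L²/30 - w₀x³/(6L) = 3·(-4)·20·10/20 - (-4)·20²/30 - (-4)·10³/(6·20) = -100/3 kN·m
Superposition: M = Σ M_i = -3298/15 kN·m ≈ -219.866667 kN·m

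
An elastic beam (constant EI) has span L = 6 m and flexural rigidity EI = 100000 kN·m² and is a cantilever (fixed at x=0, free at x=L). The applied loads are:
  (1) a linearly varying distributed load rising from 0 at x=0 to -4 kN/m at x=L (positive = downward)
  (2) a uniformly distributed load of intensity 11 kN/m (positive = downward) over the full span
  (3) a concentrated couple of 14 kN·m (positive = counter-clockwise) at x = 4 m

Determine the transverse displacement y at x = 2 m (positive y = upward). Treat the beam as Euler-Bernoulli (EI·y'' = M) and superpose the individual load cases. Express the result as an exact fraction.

Load 1 — triangular load w₀=-4 kN/m (0→w₀ over full span):
  y_1 = (w₀Lx³/12-w₀L²x²/6-w₀x⁵/(120L))/EI = ((-4)·6·2³/12-(-4)·6²·2²/6-(-4)·2⁵/(120·6))/100000 = 451/562500 m
Load 2 — uniform load w=11 kN/m over full span:
  y_2 = -wx²(x²-4Lx+6L²)/(24EI) = -11·2²·(2²-4·6·2+6·6²)/(24·100000) = -473/150000 m
Load 3 — applied couple M₀=14 kN·m at a=4 m (b=L-a=2):
  y_3 = M₀x²/(2EI)  [x≤a] = 14·2²/(2·100000) = 7/25000 m
Superposition: y = Σ y_i = -4661/2250000 m ≈ -0.002072 m

y(2) = -4661/2250000 m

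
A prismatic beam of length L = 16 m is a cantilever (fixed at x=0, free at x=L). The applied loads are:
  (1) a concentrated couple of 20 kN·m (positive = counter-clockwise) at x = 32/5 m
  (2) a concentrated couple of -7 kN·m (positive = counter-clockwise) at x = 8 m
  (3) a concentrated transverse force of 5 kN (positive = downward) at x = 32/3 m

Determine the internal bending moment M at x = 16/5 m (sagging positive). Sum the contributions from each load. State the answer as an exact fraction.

Load 1 — applied couple M₀=20 kN·m at a=32/5 m (b=L-a=48/5):
  M_1 = M₀  [x≤a] = 20 = 20 kN·m
Load 2 — applied couple M₀=-7 kN·m at a=8 m (b=L-a=8):
  M_2 = M₀  [x≤a] = (-7) = -7 kN·m
Load 3 — point force P=5 kN at a=32/3 m (b=L-a=16/3):
  M_3 = -P(a-x)  [x≤a] = -5·((32/3)-(16/5)) = -112/3 kN·m
Superposition: M = Σ M_i = -73/3 kN·m ≈ -24.333333 kN·m

M(16/5) = -73/3 kN·m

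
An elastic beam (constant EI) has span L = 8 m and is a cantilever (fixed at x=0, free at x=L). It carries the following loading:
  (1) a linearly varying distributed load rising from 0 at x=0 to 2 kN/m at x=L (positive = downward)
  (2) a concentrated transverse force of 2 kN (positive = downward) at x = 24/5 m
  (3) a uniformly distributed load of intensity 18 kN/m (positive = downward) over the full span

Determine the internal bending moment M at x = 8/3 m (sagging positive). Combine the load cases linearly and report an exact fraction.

Load 1 — triangular load w₀=2 kN/m (0→w₀ over full span):
  M_1 = w₀Lx/2 - w₀L²/3 - w₀x³/(6L) = 2·8·(8/3)/2 - 2·8²/3 - 2·(8/3)³/(6·8) = -1792/81 kN·m
Load 2 — point force P=2 kN at a=24/5 m (b=L-a=16/5):
  M_2 = -P(a-x)  [x≤a] = -2·((24/5)-(8/3)) = -64/15 kN·m
Load 3 — uniform load w=18 kN/m over full span:
  M_3 = -w(L-x)²/2 = -18·(8-(8/3))²/2 = -256 kN·m
Superposition: M = Σ M_i = -114368/405 kN·m ≈ -282.390123 kN·m

M(8/3) = -114368/405 kN·m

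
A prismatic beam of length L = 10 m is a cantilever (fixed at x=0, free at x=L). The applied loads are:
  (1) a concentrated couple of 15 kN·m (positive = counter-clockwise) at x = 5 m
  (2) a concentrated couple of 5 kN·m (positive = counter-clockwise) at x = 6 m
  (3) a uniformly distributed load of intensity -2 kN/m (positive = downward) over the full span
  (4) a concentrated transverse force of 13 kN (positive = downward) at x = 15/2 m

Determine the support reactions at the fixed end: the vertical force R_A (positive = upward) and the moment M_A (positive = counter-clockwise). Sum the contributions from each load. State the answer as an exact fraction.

R_A = -7 kN, M_A = -45/2 kN·m

Load 1 — applied couple M₀=15 kN·m at a=5 m (b=L-a=5):
  R_A = 0 kN
  M_A = -M₀ = -15 kN·m
Load 2 — applied couple M₀=5 kN·m at a=6 m (b=L-a=4):
  R_A = 0 kN
  M_A = -M₀ = -5 kN·m
Load 3 — uniform load w=-2 kN/m over full span:
  R_A = wL = (-2)·10 = -20 kN
  M_A = wL²/2 = (-2)·10²/2 = -100 kN·m
Load 4 — point force P=13 kN at a=15/2 m (b=L-a=5/2):
  R_A = P = 13 kN
  M_A = Pa = 13·(15/2) = 195/2 kN·m
Superposition: R_A = -7 kN, M_A = -45/2 kN·m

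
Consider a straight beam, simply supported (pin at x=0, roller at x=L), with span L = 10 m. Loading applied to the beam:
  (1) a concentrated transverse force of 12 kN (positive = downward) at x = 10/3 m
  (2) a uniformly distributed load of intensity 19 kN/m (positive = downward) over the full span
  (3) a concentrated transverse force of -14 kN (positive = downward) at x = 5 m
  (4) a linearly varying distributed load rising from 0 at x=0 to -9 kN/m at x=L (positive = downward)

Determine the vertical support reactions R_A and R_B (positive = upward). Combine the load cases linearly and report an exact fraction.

Load 1 — point force P=12 kN at a=10/3 m (b=L-a=20/3):
  R_A = Pb/L = 12·(20/3)/10 = 8 kN
  R_B = Pa/L = 12·(10/3)/10 = 4 kN
Load 2 — uniform load w=19 kN/m over full span:
  R_A = wL/2 = 19·10/2 = 95 kN
  R_B = wL/2 = 19·10/2 = 95 kN
Load 3 — point force P=-14 kN at a=5 m (b=L-a=5):
  R_A = Pb/L = (-14)·5/10 = -7 kN
  R_B = Pa/L = (-14)·5/10 = -7 kN
Load 4 — triangular load w₀=-9 kN/m (0→w₀ over full span):
  R_A = w₀L/6 = (-9)·10/6 = -15 kN
  R_B = w₀L/3 = (-9)·10/3 = -30 kN
Superposition: R_A = 81 kN, R_B = 62 kN

R_A = 81 kN, R_B = 62 kN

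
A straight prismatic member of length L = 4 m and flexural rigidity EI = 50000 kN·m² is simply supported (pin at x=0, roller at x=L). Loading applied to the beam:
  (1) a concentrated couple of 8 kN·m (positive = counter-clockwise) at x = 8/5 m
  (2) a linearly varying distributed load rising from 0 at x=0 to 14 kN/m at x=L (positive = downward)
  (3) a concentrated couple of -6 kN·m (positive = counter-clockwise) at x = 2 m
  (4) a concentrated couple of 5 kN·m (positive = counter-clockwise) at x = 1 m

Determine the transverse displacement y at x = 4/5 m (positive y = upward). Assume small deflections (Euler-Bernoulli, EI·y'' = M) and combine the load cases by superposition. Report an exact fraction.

Load 1 — applied couple M₀=8 kN·m at a=8/5 m (b=L-a=12/5):
  y_1 = (M₀x³/(6L)+C₁x)/EI  [x≤a] with C₁=M₀(3b²-L²)/(6L)=32/75 = (8·(4/5)³/(6·4)+(32/75)·(4/5))/50000 = 4/390625 m
Load 2 — triangular load w₀=14 kN/m (0→w₀ over full span):
  y_2 = -w₀x(7L⁴-10L²x²+3x⁴)/(360LEI) = -14·(4/5)·(7·4⁴-10·4²·(4/5)²+3·(4/5)⁴)/(360·4·50000) = -38528/146484375 m
Load 3 — applied couple M₀=-6 kN·m at a=2 m (b=L-a=2):
  y_3 = (M₀x³/(6L)+C₁x)/EI  [x≤a] with C₁=M₀(3b²-L²)/(6L)=1 = ((-6)·(4/5)³/(6·4)+1·(4/5))/50000 = 21/1562500 m
Load 4 — applied couple M₀=5 kN·m at a=1 m (b=L-a=3):
  y_4 = (M₀x³/(6L)+C₁x)/EI  [x≤a] with C₁=M₀(3b²-L²)/(6L)=55/24 = (5·(4/5)³/(6·4)+(55/24)·(4/5))/50000 = 97/2500000 m
Superposition: y = Σ y_i = -940021/4687500000 m ≈ -0.000201 m

y(4/5) = -940021/4687500000 m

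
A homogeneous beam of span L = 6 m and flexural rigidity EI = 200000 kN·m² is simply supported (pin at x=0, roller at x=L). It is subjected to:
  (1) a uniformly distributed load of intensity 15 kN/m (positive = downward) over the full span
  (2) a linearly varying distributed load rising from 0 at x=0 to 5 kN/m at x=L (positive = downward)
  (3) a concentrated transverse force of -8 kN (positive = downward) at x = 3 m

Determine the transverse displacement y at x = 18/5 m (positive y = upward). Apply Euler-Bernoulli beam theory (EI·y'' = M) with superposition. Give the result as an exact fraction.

y(18/5) = -193743/156250000 m

Load 1 — uniform load w=15 kN/m over full span:
  y_1 = -wx(L³-2Lx²+x³)/(24EI) = -15·(18/5)·(6³-2·6·(18/5)²+(18/5)³)/(24·200000) = -7533/6250000 m
Load 2 — triangular load w₀=5 kN/m (0→w₀ over full span):
  y_2 = -w₀x(7L⁴-10L²x²+3x⁴)/(360LEI) = -5·(18/5)·(7·6⁴-10·6²·(18/5)²+3·(18/5)⁴)/(360·6·200000) = -1998/9765625 m
Load 3 — point force P=-8 kN at a=3 m (b=L-a=3):
  y_3 = -Pa(L-x)(2Lx-a²-x²)/(6LEI)  [x>a] = -(-8)·3·(6-(18/5))·(2·6·(18/5)-3²-(18/5)²)/(6·6·200000) = 531/3125000 m
Superposition: y = Σ y_i = -193743/156250000 m ≈ -0.001240 m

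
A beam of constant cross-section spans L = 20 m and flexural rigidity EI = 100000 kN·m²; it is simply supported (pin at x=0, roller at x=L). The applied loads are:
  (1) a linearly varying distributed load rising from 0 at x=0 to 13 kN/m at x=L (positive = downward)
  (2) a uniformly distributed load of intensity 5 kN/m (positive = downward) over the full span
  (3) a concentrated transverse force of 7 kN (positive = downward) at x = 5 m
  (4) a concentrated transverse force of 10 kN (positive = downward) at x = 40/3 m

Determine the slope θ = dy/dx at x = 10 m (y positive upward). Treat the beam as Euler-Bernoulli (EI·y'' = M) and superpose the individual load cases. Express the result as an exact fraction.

Load 1 — triangular load w₀=13 kN/m (0→w₀ over full span):
  θ_1 = -w₀(7L⁴-30L²x²+15x⁴)/(360LEI) = -13·(7·20⁴-30·20²·10²+15·10⁴)/(360·20·100000) = -91/72000 rad
Load 2 — uniform load w=5 kN/m over full span:
  θ_2 = -w(L³-6Lx²+4x³)/(24EI) = -5·(20³-6·20·10²+4·10³)/(24·100000) = 0 rad
Load 3 — point force P=7 kN at a=5 m (b=L-a=15):
  θ_3 = -Pa(2L²-6Lx+3x²+a²)/(6LEI)  [x>a] = -7·5·(2·20²-6·20·10+3·10²+5²)/(6·20·100000) = 7/32000 rad
Load 4 — point force P=10 kN at a=40/3 m (b=L-a=20/3):
  θ_4 = -Pb(L²-b²-3x²)/(6LEI)  [x≤a] = -10·(20/3)·(20²-(20/3)²-3·10²)/(6·20·100000) = -1/3240 rad
Superposition: θ = Σ θ_i = -3509/2592000 rad ≈ -0.001354 rad

θ(10) = -3509/2592000 rad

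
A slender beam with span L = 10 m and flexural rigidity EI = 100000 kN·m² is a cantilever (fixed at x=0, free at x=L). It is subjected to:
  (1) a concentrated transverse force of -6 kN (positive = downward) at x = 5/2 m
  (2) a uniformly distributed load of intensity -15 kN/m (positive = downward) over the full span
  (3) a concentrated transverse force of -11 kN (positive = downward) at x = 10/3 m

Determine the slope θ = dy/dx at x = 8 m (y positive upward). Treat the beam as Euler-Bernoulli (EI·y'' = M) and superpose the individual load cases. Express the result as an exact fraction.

Load 1 — point force P=-6 kN at a=5/2 m (b=L-a=15/2):
  θ_1 = -Pa²/(2EI)  [x>a] = -(-6)·(5/2)²/(2·100000) = 3/16000 rad
Load 2 — uniform load w=-15 kN/m over full span:
  θ_2 = -wx(x²-3Lx+3L²)/(6EI) = -(-15)·8·(8²-3·10·8+3·10²)/(6·100000) = 31/1250 rad
Load 3 — point force P=-11 kN at a=10/3 m (b=L-a=20/3):
  θ_3 = -Pa²/(2EI)  [x>a] = -(-11)·(10/3)²/(2·100000) = 11/18000 rad
Superposition: θ = Σ θ_i = 18431/720000 rad ≈ 0.025599 rad

θ(8) = 18431/720000 rad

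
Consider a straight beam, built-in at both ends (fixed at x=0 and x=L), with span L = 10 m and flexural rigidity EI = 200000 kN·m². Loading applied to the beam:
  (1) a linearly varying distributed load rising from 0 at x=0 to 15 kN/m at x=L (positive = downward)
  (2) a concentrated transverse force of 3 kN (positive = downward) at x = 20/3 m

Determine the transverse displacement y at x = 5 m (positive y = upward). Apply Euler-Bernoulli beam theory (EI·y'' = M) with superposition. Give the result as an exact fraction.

Load 1 — triangular load w₀=15 kN/m (0→w₀ over full span):
  y_1 = -w₀x²(L-x)²(x+2L)/(120LEI) = -15·5²·(10-5)²·(5+2·10)/(120·10·200000) = -1/1024 m
Load 2 — point force P=3 kN at a=20/3 m (b=L-a=10/3):
  y_2 = -Pb²x²(3aL-(3a+b)x)/(6L³EI)  [x≤a] = -3·(10/3)²·5²·(3·(20/3)·10-(3·(20/3)+(10/3))·5)/(6·10³·200000) = -1/17280 m
Superposition: y = Σ y_i = -143/138240 m ≈ -0.001034 m

y(5) = -143/138240 m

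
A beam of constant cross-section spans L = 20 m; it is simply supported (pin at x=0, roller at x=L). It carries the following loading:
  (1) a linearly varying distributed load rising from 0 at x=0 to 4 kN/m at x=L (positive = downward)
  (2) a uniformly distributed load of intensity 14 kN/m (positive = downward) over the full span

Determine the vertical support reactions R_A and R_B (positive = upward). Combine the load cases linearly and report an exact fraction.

R_A = 460/3 kN, R_B = 500/3 kN

Load 1 — triangular load w₀=4 kN/m (0→w₀ over full span):
  R_A = w₀L/6 = 4·20/6 = 40/3 kN
  R_B = w₀L/3 = 4·20/3 = 80/3 kN
Load 2 — uniform load w=14 kN/m over full span:
  R_A = wL/2 = 14·20/2 = 140 kN
  R_B = wL/2 = 14·20/2 = 140 kN
Superposition: R_A = 460/3 kN, R_B = 500/3 kN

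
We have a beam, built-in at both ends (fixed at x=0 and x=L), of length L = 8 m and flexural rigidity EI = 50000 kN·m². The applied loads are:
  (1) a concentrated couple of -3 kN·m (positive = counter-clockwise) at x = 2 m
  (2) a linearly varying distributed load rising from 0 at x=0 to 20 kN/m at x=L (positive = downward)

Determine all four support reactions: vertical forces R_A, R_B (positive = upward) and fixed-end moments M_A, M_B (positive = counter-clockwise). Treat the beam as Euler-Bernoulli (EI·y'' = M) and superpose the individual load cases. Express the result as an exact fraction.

Load 1 — applied couple M₀=-3 kN·m at a=2 m (b=L-a=6):
  R_A = 6M₀ab/L³ = 6·(-3)·2·6/8³ = -27/64 kN
  M_A = M₀b(2a-b)/L² = (-3)·6·(2·2-6)/8² = 9/16 kN·m
  R_B = -6M₀ab/L³ = -6·(-3)·2·6/8³ = 27/64 kN
  M_B = M₀a(2b-a)/L² = (-3)·2·(2·6-2)/8² = -15/16 kN·m
Load 2 — triangular load w₀=20 kN/m (0→w₀ over full span):
  R_A = 3w₀L/20 = 3·20·8/20 = 24 kN
  M_A = w₀L²/30 = 20·8²/30 = 128/3 kN·m
  R_B = 7w₀L/20 = 7·20·8/20 = 56 kN
  M_B = -w₀L²/20 = -20·8²/20 = -64 kN·m
Superposition: R_A = 1509/64 kN, M_A = 2075/48 kN·m, R_B = 3611/64 kN, M_B = -1039/16 kN·m

R_A = 1509/64 kN, M_A = 2075/48 kN·m, R_B = 3611/64 kN, M_B = -1039/16 kN·m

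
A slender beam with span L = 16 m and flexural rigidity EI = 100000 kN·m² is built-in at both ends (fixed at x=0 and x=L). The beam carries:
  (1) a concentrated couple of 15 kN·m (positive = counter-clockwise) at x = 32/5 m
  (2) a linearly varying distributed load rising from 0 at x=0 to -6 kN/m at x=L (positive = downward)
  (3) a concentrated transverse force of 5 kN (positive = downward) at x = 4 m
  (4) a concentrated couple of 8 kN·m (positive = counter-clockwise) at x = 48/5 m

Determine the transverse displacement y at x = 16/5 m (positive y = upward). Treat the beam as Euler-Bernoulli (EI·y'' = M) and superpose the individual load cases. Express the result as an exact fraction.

Load 1 — applied couple M₀=15 kN·m at a=32/5 m (b=L-a=48/5):
  y_1 = (R_Ax³/6 - M_Ax²/2)/EI  [x≤a] with R_A=27/20, M_A=9/5 = ((27/20)·(16/5)³/6 - (9/5)·(16/5)²/2)/100000 = -36/1953125 m
Load 2 — triangular load w₀=-6 kN/m (0→w₀ over full span):
  y_2 = -w₀x²(L-x)²(x+2L)/(120LEI) = -(-6)·(16/5)²·(16-(16/5))²·((16/5)+2·16)/(120·16·100000) = 90112/48828125 m
Load 3 — point force P=5 kN at a=4 m (b=L-a=12):
  y_3 = -Pb²x²(3aL-(3a+b)x)/(6L³EI)  [x≤a] = -5·12²·(16/5)²·(3·4·16-(3·4+12)·(16/5))/(6·16³·100000) = -27/78125 m
Load 4 — applied couple M₀=8 kN·m at a=48/5 m (b=L-a=32/5):
  y_4 = (R_Ax³/6 - M_Ax²/2)/EI  [x≤a] with R_A=18/25, M_A=64/25 = ((18/25)·(16/5)³/6 - (64/25)·(16/5)²/2)/100000 = -896/9765625 m
Superposition: y = Σ y_i = 67857/48828125 m ≈ 0.001390 m

y(16/5) = 67857/48828125 m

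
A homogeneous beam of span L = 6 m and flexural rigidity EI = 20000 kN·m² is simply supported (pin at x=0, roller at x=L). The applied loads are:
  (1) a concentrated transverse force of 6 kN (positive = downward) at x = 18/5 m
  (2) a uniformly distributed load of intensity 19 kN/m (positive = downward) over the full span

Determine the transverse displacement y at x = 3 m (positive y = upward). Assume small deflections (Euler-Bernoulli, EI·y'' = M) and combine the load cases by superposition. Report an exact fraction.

Load 1 — point force P=6 kN at a=18/5 m (b=L-a=12/5):
  y_1 = -Pbx(L²-b²-x²)/(6LEI)  [x≤a] = -6·(12/5)·3·(6²-(12/5)²-3²)/(6·6·20000) = -1593/1250000 m
Load 2 — uniform load w=19 kN/m over full span:
  y_2 = -wx(L³-2Lx²+x³)/(24EI) = -19·3·(6³-2·6·3²+3³)/(24·20000) = -513/32000 m
Superposition: y = Σ y_i = -346113/20000000 m ≈ -0.017306 m

y(3) = -346113/20000000 m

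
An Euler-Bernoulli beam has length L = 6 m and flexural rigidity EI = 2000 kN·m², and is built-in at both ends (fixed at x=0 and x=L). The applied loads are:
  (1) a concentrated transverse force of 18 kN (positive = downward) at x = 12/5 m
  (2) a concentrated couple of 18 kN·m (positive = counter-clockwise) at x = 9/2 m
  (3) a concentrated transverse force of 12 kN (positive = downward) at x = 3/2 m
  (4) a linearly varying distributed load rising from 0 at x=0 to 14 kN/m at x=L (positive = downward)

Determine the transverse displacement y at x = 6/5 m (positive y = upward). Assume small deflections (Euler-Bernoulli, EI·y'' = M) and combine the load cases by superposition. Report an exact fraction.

Load 1 — point force P=18 kN at a=12/5 m (b=L-a=18/5):
  y_1 = -Pb²x²(3aL-(3a+b)x)/(6L³EI)  [x≤a] = -18·(18/5)²·(6/5)²·(3·(12/5)·6-(3·(12/5)+(18/5))·(6/5))/(6·6³·2000) = -15309/3906250 m
Load 2 — applied couple M₀=18 kN·m at a=9/2 m (b=L-a=3/2):
  y_2 = (R_Ax³/6 - M_Ax²/2)/EI  [x≤a] with R_A=27/8, M_A=45/8 = ((27/8)·(6/5)³/6 - (45/8)·(6/5)²/2)/2000 = -1539/1000000 m
Load 3 — point force P=12 kN at a=3/2 m (b=L-a=9/2):
  y_3 = -Pb²x²(3aL-(3a+b)x)/(6L³EI)  [x≤a] = -12·(9/2)²·(6/5)²·(3·(3/2)·6-(3·(3/2)+(9/2))·(6/5))/(6·6³·2000) = -2187/1000000 m
Load 4 — triangular load w₀=14 kN/m (0→w₀ over full span):
  y_4 = -w₀x²(L-x)²(x+2L)/(120LEI) = -14·(6/5)²·(6-(6/5))²·((6/5)+2·6)/(120·6·2000) = -8316/1953125 m
Superposition: y = Σ y_i = -743931/62500000 m ≈ -0.011903 m

y(6/5) = -743931/62500000 m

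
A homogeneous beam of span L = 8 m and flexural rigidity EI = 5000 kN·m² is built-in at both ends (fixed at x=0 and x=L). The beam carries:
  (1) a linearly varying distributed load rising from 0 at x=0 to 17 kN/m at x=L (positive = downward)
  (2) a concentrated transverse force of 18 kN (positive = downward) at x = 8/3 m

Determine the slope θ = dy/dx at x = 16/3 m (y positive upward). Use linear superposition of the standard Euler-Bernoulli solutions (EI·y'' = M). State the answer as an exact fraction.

Load 1 — triangular load w₀=17 kN/m (0→w₀ over full span):
  θ_1 = -w₀(2x(L-x)(L-2x)(x+2L)+x²(L-x)²)/(120LEI) = -17·(2·(16/3)·(8-(16/3))·(8-2·(16/3))·((16/3)+2·8)+(16/3)²·(8-(16/3))²)/(120·8·5000) = 3808/759375 rad
Load 2 — point force P=18 kN at a=8/3 m (b=L-a=16/3):
  θ_2 = Pa²(L-x)(2bL-(3b+a)(L-x))/(2L³EI)  [x>a] = 18·(8/3)²·(8-(16/3))·(2·(16/3)·8-(3·(16/3)+(8/3))·(8-(16/3)))/(2·8³·5000) = 8/3375 rad
Superposition: θ = Σ θ_i = 5608/759375 rad ≈ 0.007385 rad

θ(16/3) = 5608/759375 rad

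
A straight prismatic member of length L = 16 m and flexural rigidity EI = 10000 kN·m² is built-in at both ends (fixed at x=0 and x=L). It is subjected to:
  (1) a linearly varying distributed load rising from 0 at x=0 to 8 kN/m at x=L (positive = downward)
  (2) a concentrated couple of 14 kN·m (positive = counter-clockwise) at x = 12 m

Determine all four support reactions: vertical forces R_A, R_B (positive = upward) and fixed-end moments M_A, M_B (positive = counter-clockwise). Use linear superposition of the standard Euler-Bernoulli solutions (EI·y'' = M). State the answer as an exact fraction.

Load 1 — triangular load w₀=8 kN/m (0→w₀ over full span):
  R_A = 3w₀L/20 = 3·8·16/20 = 96/5 kN
  M_A = w₀L²/30 = 8·16²/30 = 1024/15 kN·m
  R_B = 7w₀L/20 = 7·8·16/20 = 224/5 kN
  M_B = -w₀L²/20 = -8·16²/20 = -512/5 kN·m
Load 2 — applied couple M₀=14 kN·m at a=12 m (b=L-a=4):
  R_A = 6M₀ab/L³ = 6·14·12·4/16³ = 63/64 kN
  M_A = M₀b(2a-b)/L² = 14·4·(2·12-4)/16² = 35/8 kN·m
  R_B = -6M₀ab/L³ = -6·14·12·4/16³ = -63/64 kN
  M_B = M₀a(2b-a)/L² = 14·12·(2·4-12)/16² = -21/8 kN·m
Superposition: R_A = 6459/320 kN, M_A = 8717/120 kN·m, R_B = 14021/320 kN, M_B = -4201/40 kN·m

R_A = 6459/320 kN, M_A = 8717/120 kN·m, R_B = 14021/320 kN, M_B = -4201/40 kN·m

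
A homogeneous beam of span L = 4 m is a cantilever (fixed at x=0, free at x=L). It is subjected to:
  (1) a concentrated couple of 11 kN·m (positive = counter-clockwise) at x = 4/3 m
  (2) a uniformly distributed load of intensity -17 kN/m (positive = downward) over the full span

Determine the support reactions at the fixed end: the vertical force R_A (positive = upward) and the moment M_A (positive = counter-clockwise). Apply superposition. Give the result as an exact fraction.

Load 1 — applied couple M₀=11 kN·m at a=4/3 m (b=L-a=8/3):
  R_A = 0 kN
  M_A = -M₀ = -11 kN·m
Load 2 — uniform load w=-17 kN/m over full span:
  R_A = wL = (-17)·4 = -68 kN
  M_A = wL²/2 = (-17)·4²/2 = -136 kN·m
Superposition: R_A = -68 kN, M_A = -147 kN·m

R_A = -68 kN, M_A = -147 kN·m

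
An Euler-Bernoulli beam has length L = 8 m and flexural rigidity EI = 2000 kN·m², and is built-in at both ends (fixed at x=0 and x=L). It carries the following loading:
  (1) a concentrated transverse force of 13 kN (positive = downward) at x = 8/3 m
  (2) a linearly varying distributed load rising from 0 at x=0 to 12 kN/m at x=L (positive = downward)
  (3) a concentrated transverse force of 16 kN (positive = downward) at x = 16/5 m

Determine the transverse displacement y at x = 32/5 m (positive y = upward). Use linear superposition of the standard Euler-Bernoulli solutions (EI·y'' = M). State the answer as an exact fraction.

y(32/5) = -3860464/158203125 m

Load 1 — point force P=13 kN at a=8/3 m (b=L-a=16/3):
  y_1 = -Pa²(L-x)²(3bL-(3b+a)(L-x))/(6L³EI)  [x>a] = -13·(8/3)²·(8-(32/5))²·(3·(16/3)·8-(3·(16/3)+(8/3))·(8-(32/5)))/(6·8³·2000) = -4784/1265625 m
Load 2 — triangular load w₀=12 kN/m (0→w₀ over full span):
  y_2 = -w₀x²(L-x)²(x+2L)/(120LEI) = -12·(32/5)²·(8-(32/5))²·((32/5)+2·8)/(120·8·2000) = -28672/1953125 m
Load 3 — point force P=16 kN at a=16/5 m (b=L-a=24/5):
  y_3 = -Pa²(L-x)²(3bL-(3b+a)(L-x))/(6L³EI)  [x>a] = -16·(16/5)²·(8-(32/5))²·(3·(24/5)·8-(3·(24/5)+(16/5))·(8-(32/5)))/(6·8³·2000) = -34816/5859375 m
Superposition: y = Σ y_i = -3860464/158203125 m ≈ -0.024402 m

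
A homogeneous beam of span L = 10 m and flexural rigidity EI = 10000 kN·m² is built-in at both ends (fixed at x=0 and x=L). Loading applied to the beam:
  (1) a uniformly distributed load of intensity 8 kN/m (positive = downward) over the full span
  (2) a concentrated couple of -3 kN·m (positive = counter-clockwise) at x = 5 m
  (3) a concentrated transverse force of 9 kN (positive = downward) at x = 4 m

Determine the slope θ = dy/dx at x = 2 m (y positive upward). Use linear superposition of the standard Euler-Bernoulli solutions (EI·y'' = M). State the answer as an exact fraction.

θ(2) = -9707/1250000 rad

Load 1 — uniform load w=8 kN/m over full span:
  θ_1 = -wx(L-x)(L-2x)/(12EI) = -8·2·(10-2)·(10-2·2)/(12·10000) = -4/625 rad
Load 2 — applied couple M₀=-3 kN·m at a=5 m (b=L-a=5):
  θ_2 = (R_Ax²/2 - M_Ax)/EI  [x≤a] with R_A=-9/20, M_A=-3/4 = ((-9/20)·2²/2 - (-3/4)·2)/10000 = 3/50000 rad
Load 3 — point force P=9 kN at a=4 m (b=L-a=6):
  θ_3 = -Pb²x(2aL-(3a+b)x)/(2L³EI)  [x≤a] = -9·6²·2·(2·4·10-(3·4+6)·2)/(2·10³·10000) = -891/625000 rad
Superposition: θ = Σ θ_i = -9707/1250000 rad ≈ -0.007766 rad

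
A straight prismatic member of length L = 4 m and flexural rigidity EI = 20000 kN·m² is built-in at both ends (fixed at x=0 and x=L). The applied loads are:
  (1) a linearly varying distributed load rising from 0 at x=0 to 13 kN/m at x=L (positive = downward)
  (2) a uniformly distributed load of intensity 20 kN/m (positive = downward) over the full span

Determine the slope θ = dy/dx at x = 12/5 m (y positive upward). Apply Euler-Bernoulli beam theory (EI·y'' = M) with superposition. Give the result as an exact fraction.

θ(12/5) = 126/390625 rad

Load 1 — triangular load w₀=13 kN/m (0→w₀ over full span):
  θ_1 = -w₀(2x(L-x)(L-2x)(x+2L)+x²(L-x)²)/(120LEI) = -13·(2·(12/5)·(4-(12/5))·(4-2·(12/5))·((12/5)+2·4)+(12/5)²·(4-(12/5))²)/(120·4·20000) = 26/390625 rad
Load 2 — uniform load w=20 kN/m over full span:
  θ_2 = -wx(L-x)(L-2x)/(12EI) = -20·(12/5)·(4-(12/5))·(4-2·(12/5))/(12·20000) = 4/15625 rad
Superposition: θ = Σ θ_i = 126/390625 rad ≈ 0.000323 rad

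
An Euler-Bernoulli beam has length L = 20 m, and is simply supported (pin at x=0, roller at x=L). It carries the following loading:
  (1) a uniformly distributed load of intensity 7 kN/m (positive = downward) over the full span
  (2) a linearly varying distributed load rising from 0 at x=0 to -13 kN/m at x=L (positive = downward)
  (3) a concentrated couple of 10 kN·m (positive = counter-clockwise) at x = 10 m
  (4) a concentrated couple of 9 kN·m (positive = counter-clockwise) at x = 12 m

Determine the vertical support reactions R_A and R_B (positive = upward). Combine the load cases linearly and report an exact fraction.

R_A = 1657/60 kN, R_B = -1057/60 kN

Load 1 — uniform load w=7 kN/m over full span:
  R_A = wL/2 = 7·20/2 = 70 kN
  R_B = wL/2 = 7·20/2 = 70 kN
Load 2 — triangular load w₀=-13 kN/m (0→w₀ over full span):
  R_A = w₀L/6 = (-13)·20/6 = -130/3 kN
  R_B = w₀L/3 = (-13)·20/3 = -260/3 kN
Load 3 — applied couple M₀=10 kN·m at a=10 m (b=L-a=10):
  R_A = M₀/L = 10/20 = 1/2 kN
  R_B = -M₀/L = -10/20 = -1/2 kN
Load 4 — applied couple M₀=9 kN·m at a=12 m (b=L-a=8):
  R_A = M₀/L = 9/20 kN
  R_B = -M₀/L = -9/20 kN
Superposition: R_A = 1657/60 kN, R_B = -1057/60 kN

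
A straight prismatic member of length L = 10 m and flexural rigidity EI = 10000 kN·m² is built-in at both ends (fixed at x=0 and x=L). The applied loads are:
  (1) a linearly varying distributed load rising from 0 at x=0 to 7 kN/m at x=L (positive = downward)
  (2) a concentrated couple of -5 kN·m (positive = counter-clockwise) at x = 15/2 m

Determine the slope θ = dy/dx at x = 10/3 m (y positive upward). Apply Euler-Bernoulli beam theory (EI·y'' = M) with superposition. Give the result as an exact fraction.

θ(10/3) = -163/77760 rad

Load 1 — triangular load w₀=7 kN/m (0→w₀ over full span):
  θ_1 = -w₀(2x(L-x)(L-2x)(x+2L)+x²(L-x)²)/(120LEI) = -7·(2·(10/3)·(10-(10/3))·(10-2·(10/3))·((10/3)+2·10)+(10/3)²·(10-(10/3))²)/(120·10·10000) = -14/6075 rad
Load 2 — applied couple M₀=-5 kN·m at a=15/2 m (b=L-a=5/2):
  θ_2 = (R_Ax²/2 - M_Ax)/EI  [x≤a] with R_A=-9/16, M_A=-25/16 = ((-9/16)·(10/3)²/2 - (-25/16)·(10/3))/10000 = 1/4800 rad
Superposition: θ = Σ θ_i = -163/77760 rad ≈ -0.002096 rad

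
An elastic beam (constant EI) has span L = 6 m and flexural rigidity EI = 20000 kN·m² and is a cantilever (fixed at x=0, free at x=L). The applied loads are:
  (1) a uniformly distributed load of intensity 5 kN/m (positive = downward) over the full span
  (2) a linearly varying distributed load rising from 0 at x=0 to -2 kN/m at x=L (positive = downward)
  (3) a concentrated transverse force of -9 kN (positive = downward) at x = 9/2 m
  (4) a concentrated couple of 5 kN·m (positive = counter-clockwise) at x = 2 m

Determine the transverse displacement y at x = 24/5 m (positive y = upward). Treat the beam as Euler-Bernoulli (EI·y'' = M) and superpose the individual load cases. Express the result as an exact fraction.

Load 1 — uniform load w=5 kN/m over full span:
  y_1 = -wx²(x²-4Lx+6L²)/(24EI) = -5·(24/5)²·((24/5)²-4·6·(24/5)+6·6²)/(24·20000) = -2322/78125 m
Load 2 — triangular load w₀=-2 kN/m (0→w₀ over full span):
  y_2 = (w₀Lx³/12-w₀L²x²/6-w₀x⁵/(120L))/EI = ((-2)·6·(24/5)³/12-(-2)·6²·(24/5)²/6-(-2)·(24/5)⁵/(120·6))/20000 = 84456/9765625 m
Load 3 — point force P=-9 kN at a=9/2 m (b=L-a=3/2):
  y_3 = -Pa²(3x-a)/(6EI)  [x>a] = -(-9)·(9/2)²·(3·(24/5)-(9/2))/(6·20000) = 24057/1600000 m
Load 4 — applied couple M₀=5 kN·m at a=2 m (b=L-a=4):
  y_4 = M₀a(2x-a)/(2EI)  [x>a] = 5·2·(2·(24/5)-2)/(2·20000) = 19/10000 m
Superposition: y = Σ y_i = -20688403/5000000000 m ≈ -0.004138 m

y(24/5) = -20688403/5000000000 m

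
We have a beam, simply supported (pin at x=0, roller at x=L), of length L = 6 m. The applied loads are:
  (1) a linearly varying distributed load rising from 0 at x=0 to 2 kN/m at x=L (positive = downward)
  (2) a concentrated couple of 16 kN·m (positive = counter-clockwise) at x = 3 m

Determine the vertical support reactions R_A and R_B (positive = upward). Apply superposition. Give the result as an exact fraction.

R_A = 14/3 kN, R_B = 4/3 kN

Load 1 — triangular load w₀=2 kN/m (0→w₀ over full span):
  R_A = w₀L/6 = 2·6/6 = 2 kN
  R_B = w₀L/3 = 2·6/3 = 4 kN
Load 2 — applied couple M₀=16 kN·m at a=3 m (b=L-a=3):
  R_A = M₀/L = 16/6 = 8/3 kN
  R_B = -M₀/L = -16/6 = -8/3 kN
Superposition: R_A = 14/3 kN, R_B = 4/3 kN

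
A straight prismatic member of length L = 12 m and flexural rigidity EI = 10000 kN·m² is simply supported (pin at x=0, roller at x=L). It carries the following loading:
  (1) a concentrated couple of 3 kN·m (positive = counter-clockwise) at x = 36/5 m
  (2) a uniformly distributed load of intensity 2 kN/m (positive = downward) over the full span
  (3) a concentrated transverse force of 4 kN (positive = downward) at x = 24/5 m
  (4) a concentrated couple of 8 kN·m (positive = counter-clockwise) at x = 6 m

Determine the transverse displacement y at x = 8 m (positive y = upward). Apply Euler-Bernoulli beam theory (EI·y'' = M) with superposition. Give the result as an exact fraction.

y(8) = -81139/1406250 m

Load 1 — applied couple M₀=3 kN·m at a=36/5 m (b=L-a=24/5):
  y_1 = (M₀x³/(6L)-M₀(x-a)²/2+C₁x)/EI  [x>a] with C₁=M₀(3b²-L²)/(6L)=-78/25 = (3·8³/(6·12)-3·(8-(36/5))²/2+(-78/25)·8)/10000 = -43/93750 m
Load 2 — uniform load w=2 kN/m over full span:
  y_2 = -wx(L³-2Lx²+x³)/(24EI) = -2·8·(12³-2·12·8²+8³)/(24·10000) = -88/1875 m
Load 3 — point force P=4 kN at a=24/5 m (b=L-a=36/5):
  y_3 = -Pa(L-x)(2Lx-a²-x²)/(6LEI)  [x>a] = -4·(24/5)·(12-8)·(2·12·8-(24/5)²-8²)/(6·12·10000) = -2624/234375 m
Load 4 — applied couple M₀=8 kN·m at a=6 m (b=L-a=6):
  y_4 = (M₀x³/(6L)-M₀(x-a)²/2+C₁x)/EI  [x>a] with C₁=M₀(3b²-L²)/(6L)=-4 = (8·8³/(6·12)-8·(8-6)²/2+(-4)·8)/10000 = 1/1125 m
Superposition: y = Σ y_i = -81139/1406250 m ≈ -0.057699 m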